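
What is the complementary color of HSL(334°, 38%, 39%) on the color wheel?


Complement = opposite side of color wheel = hue + 180°
H' = (334 + 180) mod 360 = 154°
S and L unchanged.
= HSL(154°, 38%, 39%)


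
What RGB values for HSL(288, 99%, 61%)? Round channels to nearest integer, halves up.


H=288°, S=0.99, L=0.61
C = (1-|2L-1|)×S = (1-|0.22|)×0.99 = 0.7722
H' = H/60 = 288/60 ≈ 4.8000; X = C×(1-|H' mod 2 - 1|) = 0.61776
m = L - C/2 = 0.61 - 0.3861 = 0.2239
Sector ⌊H'⌋ = 4 → (R',G',B') = (0.61776, 0.0, 0.7722)
RGB = ((R'+m)×255, (G'+m)×255, (B'+m)×255) = (214.6233, 57.0945, 254.0055)
Round half up → RGB(215, 57, 254)


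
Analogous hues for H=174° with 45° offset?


Base hue: 174°
Left analog: (174 - 45) mod 360 = 129°
Right analog: (174 + 45) mod 360 = 219°
Analogous hues = 129° and 219°


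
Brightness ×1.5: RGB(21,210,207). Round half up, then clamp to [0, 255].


Multiply each channel by 1.5, round half up, clamp to [0, 255]
R: 21×1.5 = 31.5 → round → 32
G: 210×1.5 = 315 → clamp → 255
B: 207×1.5 = 310.5 → round → 311 → clamp → 255
= RGB(32, 255, 255)


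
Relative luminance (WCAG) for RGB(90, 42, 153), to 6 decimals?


Linearize each channel (sRGB transfer function): c = v/255; c_lin = c/12.92 if c ≤ 0.04045, else ((c+0.055)/1.055)^2.4
  R: 90/255 ≈ 0.352941 > 0.04045 → ((0.352941+0.055)/1.055)^2.4 ≈ 0.102242
  G: 42/255 ≈ 0.164706 > 0.04045 → ((0.164706+0.055)/1.055)^2.4 ≈ 0.023153
  B: 153/255 ≈ 0.600000 > 0.04045 → ((0.600000+0.055)/1.055)^2.4 ≈ 0.318547
R_lin = 0.102242, G_lin = 0.023153, B_lin = 0.318547
L = 0.2126×R + 0.7152×G + 0.0722×B
L = 0.2126×0.102242 + 0.7152×0.023153 + 0.0722×0.318547
L ≈ 0.061295


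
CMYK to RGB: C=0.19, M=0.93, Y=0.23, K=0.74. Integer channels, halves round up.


R = 255 × (1-C) × (1-K) = 255 × 0.81 × 0.26 = 53.703 → 54
G = 255 × (1-M) × (1-K) = 255 × 0.07 × 0.26 = 4.641 → 5
B = 255 × (1-Y) × (1-K) = 255 × 0.77 × 0.26 = 51.051 → 51
= RGB(54, 5, 51)


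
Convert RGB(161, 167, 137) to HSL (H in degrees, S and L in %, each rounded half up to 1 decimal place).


Normalize: R'=161/255≈0.6314, G'=167/255≈0.6549, B'=137/255≈0.5373
Max=167/255, Min=137/255, Δ=Max-Min=30/255
L = (Max+Min)/2 = (167+137)/510 = 304/510 = 0.59607… → L = 59.6%
L > 0.5 → S = Δ/(2-Max-Min) = 30/(510-167-137) = 30/206 = 0.14563… → S = 14.6%
(the 1/255 factors cancel in S and H, so raw channel differences can be used)
Max is G' → H = 60 × ((B-R)/Δ + 2) = 60 × ((137-161)/30 + 2)
  -24/30 + 2 = -0.8 + 2 = 1.2
  H = 60 × 1.2 = 72° → H = 72.0°
= HSL(72.0°, 14.6%, 59.6%)


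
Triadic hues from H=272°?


Triadic: equally spaced at 120° intervals
H1 = 272°
H2 = (272 + 120) mod 360 = 32°
H3 = (272 + 240) mod 360 = 152°
Triadic = 272°, 32°, 152°


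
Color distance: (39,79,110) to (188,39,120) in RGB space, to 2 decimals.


d = √[(R₁-R₂)² + (G₁-G₂)² + (B₁-B₂)²]
d = √[(39-188)² + (79-39)² + (110-120)²]
d = √[22201 + 1600 + 100]
d = √23901
d ≈ 154.60


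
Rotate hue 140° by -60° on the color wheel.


New hue = (H + rotation) mod 360
New hue = (140 -60) mod 360
= 80 mod 360
= 80°


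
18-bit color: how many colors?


Colors = 2^bits = 2^18
= 262,144 colors


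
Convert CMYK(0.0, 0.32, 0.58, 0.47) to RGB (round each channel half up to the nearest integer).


R = 255 × (1-C) × (1-K) = 255 × 1.00 × 0.53 = 135.15 → 135
G = 255 × (1-M) × (1-K) = 255 × 0.68 × 0.53 = 91.902 → 92
B = 255 × (1-Y) × (1-K) = 255 × 0.42 × 0.53 = 56.763 → 57
= RGB(135, 92, 57)


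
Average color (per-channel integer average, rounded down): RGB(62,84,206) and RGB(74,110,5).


Midpoint: each channel = ⌊(C₁+C₂)/2⌋
R: ⌊(62+74)/2⌋ = 68
G: ⌊(84+110)/2⌋ = 97
B: ⌊(206+5)/2⌋ = 105
= RGB(68, 97, 105)


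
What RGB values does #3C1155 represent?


3C → 60 (R)
11 → 17 (G)
55 → 85 (B)
= RGB(60, 17, 85)


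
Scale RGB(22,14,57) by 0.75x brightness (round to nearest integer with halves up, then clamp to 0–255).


Multiply each channel by 0.75, round half up, clamp to [0, 255]
R: 22×0.75 = 16.5 → round → 17
G: 14×0.75 = 10.5 → round → 11
B: 57×0.75 = 42.75 → round → 43
= RGB(17, 11, 43)


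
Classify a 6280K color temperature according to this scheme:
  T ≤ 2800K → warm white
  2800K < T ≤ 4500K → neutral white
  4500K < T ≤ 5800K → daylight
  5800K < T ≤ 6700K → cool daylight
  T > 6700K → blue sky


Temperature: 6280K
5800K < 6280K ≤ 6700K → cool daylight
Classification: cool daylight


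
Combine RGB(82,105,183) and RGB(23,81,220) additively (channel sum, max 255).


Additive: each channel = min(255, C₁+C₂)
R: 82+23 = 105 → 105
G: 105+81 = 186 → 186
B: 183+220 = 403 → 255
= RGB(105, 186, 255)


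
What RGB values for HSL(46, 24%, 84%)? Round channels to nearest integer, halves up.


H=46°, S=0.24, L=0.84
C = (1-|2L-1|)×S = (1-|0.68|)×0.24 = 0.0768
H' = H/60 = 46/60 ≈ 0.7667; X = C×(1-|H' mod 2 - 1|) = 0.05888
m = L - C/2 = 0.84 - 0.0384 = 0.8016
Sector ⌊H'⌋ = 0 → (R',G',B') = (0.0768, 0.05888, 0.0)
RGB = ((R'+m)×255, (G'+m)×255, (B'+m)×255) = (223.992, 219.4224, 204.408)
Round half up → RGB(224, 219, 204)


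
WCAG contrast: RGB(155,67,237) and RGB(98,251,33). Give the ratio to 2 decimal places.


Linearize each sRGB channel c=v/255: c/12.92 if c ≤ 0.04045 else ((c+0.055)/1.055)^2.4
L = 0.2126×R_lin + 0.7152×G_lin + 0.0722×B_lin
Color 1 (155,67,237):
  R=155: 155/255≈0.6078 > 0.04045 → ((0.6078+0.055)/1.055)^2.4 ≈ 0.32778
  G=67: 67/255≈0.2627 > 0.04045 → ((0.2627+0.055)/1.055)^2.4 ≈ 0.05613
  B=237: 237/255≈0.9294 > 0.04045 → ((0.9294+0.055)/1.055)^2.4 ≈ 0.84687
  L1 = 0.2126×0.32778 + 0.7152×0.05613 + 0.0722×0.84687 ≈ 0.17097
Color 2 (98,251,33):
  R=98: 98/255≈0.3843 > 0.04045 → ((0.3843+0.055)/1.055)^2.4 ≈ 0.12214
  G=251: 251/255≈0.9843 > 0.04045 → ((0.9843+0.055)/1.055)^2.4 ≈ 0.96469
  B=33: 33/255≈0.1294 > 0.04045 → ((0.1294+0.055)/1.055)^2.4 ≈ 0.01521
  L2 = 0.2126×0.12214 + 0.7152×0.96469 + 0.0722×0.01521 ≈ 0.71701
Lighter = 0.71701, Darker = 0.17097
Ratio = (L_lighter + 0.05) / (L_darker + 0.05)
Ratio = (0.71701 + 0.05) / (0.17097 + 0.05) = 0.76701 / 0.22097 ≈ 3.4711
Ratio ≈ 3.47:1


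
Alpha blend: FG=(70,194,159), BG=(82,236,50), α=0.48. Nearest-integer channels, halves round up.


C = α×F + (1-α)×B, with 1-α = 0.52
R: 0.48×70 + 0.52×82 = 33.60 + 42.64 = 76.24 → 76
G: 0.48×194 + 0.52×236 = 93.12 + 122.72 = 215.84 → 216
B: 0.48×159 + 0.52×50 = 76.32 + 26.00 = 102.32 → 102
= RGB(76, 216, 102)


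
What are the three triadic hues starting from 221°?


Triadic: equally spaced at 120° intervals
H1 = 221°
H2 = (221 + 120) mod 360 = 341°
H3 = (221 + 240) mod 360 = 101°
Triadic = 221°, 341°, 101°


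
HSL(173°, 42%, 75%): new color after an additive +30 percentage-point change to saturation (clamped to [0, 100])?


Original S = 42%
Adjustment = +30 percentage points
New S = 42 + (30) = 72
Clamp to [0, 100] → 72
= HSL(173°, 72%, 75%)


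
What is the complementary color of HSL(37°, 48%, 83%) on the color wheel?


Complement = opposite side of color wheel = hue + 180°
H' = (37 + 180) mod 360 = 217°
S and L unchanged.
= HSL(217°, 48%, 83%)


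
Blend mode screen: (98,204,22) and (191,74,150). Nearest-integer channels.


Screen: C = 255 - (255-A)×(255-B)/255, rounded to nearest integer
R: 255 - (255-98)×(255-191)/255 = 255 - 10048/255 ≈ 255 - 39.404 = 215.596 → 216
G: 255 - (255-204)×(255-74)/255 = 255 - 9231/255 ≈ 255 - 36.200 = 218.800 → 219
B: 255 - (255-22)×(255-150)/255 = 255 - 24465/255 ≈ 255 - 95.941 = 159.059 → 159
= RGB(216, 219, 159)


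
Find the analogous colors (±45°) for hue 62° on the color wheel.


Base hue: 62°
Left analog: (62 - 45) mod 360 = 17°
Right analog: (62 + 45) mod 360 = 107°
Analogous hues = 17° and 107°


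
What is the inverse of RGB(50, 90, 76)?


Invert: (255-R, 255-G, 255-B)
R: 255-50 = 205
G: 255-90 = 165
B: 255-76 = 179
= RGB(205, 165, 179)


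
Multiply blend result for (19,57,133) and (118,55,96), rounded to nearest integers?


Multiply: C = A×B/255, rounded to nearest integer
R: 19×118/255 = 2242/255 ≈ 8.792 → 9
G: 57×55/255 = 3135/255 ≈ 12.294 → 12
B: 133×96/255 = 12768/255 ≈ 50.071 → 50
= RGB(9, 12, 50)


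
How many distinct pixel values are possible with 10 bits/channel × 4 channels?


Total bits = 10 bits/channel × 4 channels = 40 bits
Distinct pixel values = 2^40
= 1,099,511,627,776 pixel values


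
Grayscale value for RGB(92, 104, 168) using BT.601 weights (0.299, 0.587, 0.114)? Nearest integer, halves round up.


Gray = 0.299×R + 0.587×G + 0.114×B
Gray = 0.299×92 + 0.587×104 + 0.114×168
Gray = 27.508 + 61.048 + 19.152
Gray = 107.708 → round half up → 108
Gray = 108


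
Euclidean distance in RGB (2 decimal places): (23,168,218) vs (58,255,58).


d = √[(R₁-R₂)² + (G₁-G₂)² + (B₁-B₂)²]
d = √[(23-58)² + (168-255)² + (218-58)²]
d = √[1225 + 7569 + 25600]
d = √34394
d ≈ 185.46


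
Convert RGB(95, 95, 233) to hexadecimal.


R = 95 → 5F (hex)
G = 95 → 5F (hex)
B = 233 → E9 (hex)
Hex = #5F5FE9


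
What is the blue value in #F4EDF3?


Color: #F4EDF3
R = F4 = 244
G = ED = 237
B = F3 = 243
Blue = 243


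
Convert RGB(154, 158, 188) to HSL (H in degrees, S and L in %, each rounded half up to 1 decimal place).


Normalize: R'=154/255≈0.6039, G'=158/255≈0.6196, B'=188/255≈0.7373
Max=188/255, Min=154/255, Δ=Max-Min=34/255
L = (Max+Min)/2 = (188+154)/510 = 342/510 = 0.67058… → L = 67.1%
L > 0.5 → S = Δ/(2-Max-Min) = 34/(510-188-154) = 34/168 = 0.20238… → S = 20.2%
(the 1/255 factors cancel in S and H, so raw channel differences can be used)
Max is B' → H = 60 × ((R-G)/Δ + 4) = 60 × ((154-158)/34 + 4)
  -4/34 + 4 = -0.1176… + 4 = 3.8823…
  H = 60 × 3.8823… = 232.941…° → H = 232.9°
= HSL(232.9°, 20.2%, 67.1%)


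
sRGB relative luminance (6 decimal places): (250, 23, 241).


Linearize each channel (sRGB transfer function): c = v/255; c_lin = c/12.92 if c ≤ 0.04045, else ((c+0.055)/1.055)^2.4
  R: 250/255 ≈ 0.980392 > 0.04045 → ((0.980392+0.055)/1.055)^2.4 ≈ 0.955973
  G: 23/255 ≈ 0.090196 > 0.04045 → ((0.090196+0.055)/1.055)^2.4 ≈ 0.008568
  B: 241/255 ≈ 0.945098 > 0.04045 → ((0.945098+0.055)/1.055)^2.4 ≈ 0.879622
R_lin = 0.955973, G_lin = 0.008568, B_lin = 0.879622
L = 0.2126×R + 0.7152×G + 0.0722×B
L = 0.2126×0.955973 + 0.7152×0.008568 + 0.0722×0.879622
L ≈ 0.272877


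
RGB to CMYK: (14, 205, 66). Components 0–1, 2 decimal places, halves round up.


R'=14/255≈0.0549, G'=205/255≈0.8039, B'=66/255≈0.2588
K = 1 - max(R',G',B') = 1 - 205/255 = 50/255 = 0.19607… → 0.20
(1-R'-K)/(1-K) simplifies to (max-R)/max with max = 205:
C = (205-14)/205 = 191/205 = 0.93170… → 0.93
M = (205-205)/205 = 0/205 = 0 → 0.00
Y = (205-66)/205 = 139/205 = 0.67804… → 0.68
= CMYK(0.93, 0.00, 0.68, 0.20)


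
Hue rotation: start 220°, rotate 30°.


New hue = (H + rotation) mod 360
New hue = (220 + 30) mod 360
= 250 mod 360
= 250°


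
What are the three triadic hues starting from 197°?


Triadic: equally spaced at 120° intervals
H1 = 197°
H2 = (197 + 120) mod 360 = 317°
H3 = (197 + 240) mod 360 = 77°
Triadic = 197°, 317°, 77°


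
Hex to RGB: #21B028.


21 → 33 (R)
B0 → 176 (G)
28 → 40 (B)
= RGB(33, 176, 40)


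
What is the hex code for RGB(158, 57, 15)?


R = 158 → 9E (hex)
G = 57 → 39 (hex)
B = 15 → 0F (hex)
Hex = #9E390F


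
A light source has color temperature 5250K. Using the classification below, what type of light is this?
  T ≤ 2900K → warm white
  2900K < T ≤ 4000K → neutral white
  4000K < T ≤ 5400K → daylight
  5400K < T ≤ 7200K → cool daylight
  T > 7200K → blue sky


Temperature: 5250K
4000K < 5250K ≤ 5400K → daylight
Classification: daylight


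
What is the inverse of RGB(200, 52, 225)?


Invert: (255-R, 255-G, 255-B)
R: 255-200 = 55
G: 255-52 = 203
B: 255-225 = 30
= RGB(55, 203, 30)


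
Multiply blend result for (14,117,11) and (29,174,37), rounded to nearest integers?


Multiply: C = A×B/255, rounded to nearest integer
R: 14×29/255 = 406/255 ≈ 1.592 → 2
G: 117×174/255 = 20358/255 ≈ 79.835 → 80
B: 11×37/255 = 407/255 ≈ 1.596 → 2
= RGB(2, 80, 2)


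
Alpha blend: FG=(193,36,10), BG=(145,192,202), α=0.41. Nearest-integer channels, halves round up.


C = α×F + (1-α)×B, with 1-α = 0.59
R: 0.41×193 + 0.59×145 = 79.13 + 85.55 = 164.68 → 165
G: 0.41×36 + 0.59×192 = 14.76 + 113.28 = 128.04 → 128
B: 0.41×10 + 0.59×202 = 4.10 + 119.18 = 123.28 → 123
= RGB(165, 128, 123)


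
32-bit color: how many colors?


Colors = 2^bits = 2^32
= 4,294,967,296 colors


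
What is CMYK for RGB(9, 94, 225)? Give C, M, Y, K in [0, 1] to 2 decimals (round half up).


R'=9/255≈0.0353, G'=94/255≈0.3686, B'=225/255≈0.8824
K = 1 - max(R',G',B') = 1 - 225/255 = 30/255 = 0.11764… → 0.12
(1-R'-K)/(1-K) simplifies to (max-R)/max with max = 225:
C = (225-9)/225 = 216/225 = 0.96 → 0.96
M = (225-94)/225 = 131/225 = 0.58222… → 0.58
Y = (225-225)/225 = 0/225 = 0 → 0.00
= CMYK(0.96, 0.58, 0.00, 0.12)


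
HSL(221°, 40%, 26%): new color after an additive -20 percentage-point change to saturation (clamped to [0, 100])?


Original S = 40%
Adjustment = -20 percentage points
New S = 40 + (-20) = 20
Clamp to [0, 100] → 20
= HSL(221°, 20%, 26%)


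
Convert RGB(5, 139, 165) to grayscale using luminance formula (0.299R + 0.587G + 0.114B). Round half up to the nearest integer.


Gray = 0.299×R + 0.587×G + 0.114×B
Gray = 0.299×5 + 0.587×139 + 0.114×165
Gray = 1.495 + 81.593 + 18.810
Gray = 101.898 → round half up → 102
Gray = 102


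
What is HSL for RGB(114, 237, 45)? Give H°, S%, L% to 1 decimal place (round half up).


Normalize: R'=114/255≈0.4471, G'=237/255≈0.9294, B'=45/255≈0.1765
Max=237/255, Min=45/255, Δ=Max-Min=192/255
L = (Max+Min)/2 = (237+45)/510 = 282/510 = 0.55294… → L = 55.3%
L > 0.5 → S = Δ/(2-Max-Min) = 192/(510-237-45) = 192/228 = 0.84210… → S = 84.2%
(the 1/255 factors cancel in S and H, so raw channel differences can be used)
Max is G' → H = 60 × ((B-R)/Δ + 2) = 60 × ((45-114)/192 + 2)
  -69/192 + 2 = -0.3593… + 2 = 1.6406…
  H = 60 × 1.6406… = 98.437…° → H = 98.4°
= HSL(98.4°, 84.2%, 55.3%)


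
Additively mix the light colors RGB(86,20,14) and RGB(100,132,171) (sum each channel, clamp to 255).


Additive: each channel = min(255, C₁+C₂)
R: 86+100 = 186 → 186
G: 20+132 = 152 → 152
B: 14+171 = 185 → 185
= RGB(186, 152, 185)


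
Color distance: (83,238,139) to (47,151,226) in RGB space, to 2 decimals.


d = √[(R₁-R₂)² + (G₁-G₂)² + (B₁-B₂)²]
d = √[(83-47)² + (238-151)² + (139-226)²]
d = √[1296 + 7569 + 7569]
d = √16434
d ≈ 128.20


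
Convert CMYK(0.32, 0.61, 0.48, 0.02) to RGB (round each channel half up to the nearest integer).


R = 255 × (1-C) × (1-K) = 255 × 0.68 × 0.98 = 169.932 → 170
G = 255 × (1-M) × (1-K) = 255 × 0.39 × 0.98 = 97.461 → 97
B = 255 × (1-Y) × (1-K) = 255 × 0.52 × 0.98 = 129.948 → 130
= RGB(170, 97, 130)


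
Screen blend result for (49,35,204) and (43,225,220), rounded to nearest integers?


Screen: C = 255 - (255-A)×(255-B)/255, rounded to nearest integer
R: 255 - (255-49)×(255-43)/255 = 255 - 43672/255 ≈ 255 - 171.263 = 83.737 → 84
G: 255 - (255-35)×(255-225)/255 = 255 - 6600/255 ≈ 255 - 25.882 = 229.118 → 229
B: 255 - (255-204)×(255-220)/255 = 255 - 1785/255 ≈ 255 - 7.000 = 248.000 → 248
= RGB(84, 229, 248)


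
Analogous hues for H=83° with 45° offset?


Base hue: 83°
Left analog: (83 - 45) mod 360 = 38°
Right analog: (83 + 45) mod 360 = 128°
Analogous hues = 38° and 128°


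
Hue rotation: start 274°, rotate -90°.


New hue = (H + rotation) mod 360
New hue = (274 -90) mod 360
= 184 mod 360
= 184°


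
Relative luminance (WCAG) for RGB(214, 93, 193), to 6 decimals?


Linearize each channel (sRGB transfer function): c = v/255; c_lin = c/12.92 if c ≤ 0.04045, else ((c+0.055)/1.055)^2.4
  R: 214/255 ≈ 0.839216 > 0.04045 → ((0.839216+0.055)/1.055)^2.4 ≈ 0.672443
  G: 93/255 ≈ 0.364706 > 0.04045 → ((0.364706+0.055)/1.055)^2.4 ≈ 0.109462
  B: 193/255 ≈ 0.756863 > 0.04045 → ((0.756863+0.055)/1.055)^2.4 ≈ 0.533276
R_lin = 0.672443, G_lin = 0.109462, B_lin = 0.533276
L = 0.2126×R + 0.7152×G + 0.0722×B
L = 0.2126×0.672443 + 0.7152×0.109462 + 0.0722×0.533276
L ≈ 0.259751


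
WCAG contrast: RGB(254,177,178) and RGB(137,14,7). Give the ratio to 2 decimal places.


Linearize each sRGB channel c=v/255: c/12.92 if c ≤ 0.04045 else ((c+0.055)/1.055)^2.4
L = 0.2126×R_lin + 0.7152×G_lin + 0.0722×B_lin
Color 1 (254,177,178):
  R=254: 254/255≈0.9961 > 0.04045 → ((0.9961+0.055)/1.055)^2.4 ≈ 0.99110
  G=177: 177/255≈0.6941 > 0.04045 → ((0.6941+0.055)/1.055)^2.4 ≈ 0.43966
  B=178: 178/255≈0.6980 > 0.04045 → ((0.6980+0.055)/1.055)^2.4 ≈ 0.44520
  L1 = 0.2126×0.99110 + 0.7152×0.43966 + 0.0722×0.44520 ≈ 0.55729
Color 2 (137,14,7):
  R=137: 137/255≈0.5373 > 0.04045 → ((0.5373+0.055)/1.055)^2.4 ≈ 0.25016
  G=14: 14/255≈0.0549 > 0.04045 → ((0.0549+0.055)/1.055)^2.4 ≈ 0.00439
  B=7: 7/255≈0.0275 ≤ 0.04045 → 0.0275/12.92 ≈ 0.00212
  L2 = 0.2126×0.25016 + 0.7152×0.00439 + 0.0722×0.00212 ≈ 0.05648
Lighter = 0.55729, Darker = 0.05648
Ratio = (L_lighter + 0.05) / (L_darker + 0.05)
Ratio = (0.55729 + 0.05) / (0.05648 + 0.05) = 0.60729 / 0.10648 ≈ 5.7035
Ratio ≈ 5.70:1


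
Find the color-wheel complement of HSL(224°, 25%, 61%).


Complement = opposite side of color wheel = hue + 180°
H' = (224 + 180) mod 360 = 44°
S and L unchanged.
= HSL(44°, 25%, 61%)


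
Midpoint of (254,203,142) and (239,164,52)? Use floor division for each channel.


Midpoint: each channel = ⌊(C₁+C₂)/2⌋
R: ⌊(254+239)/2⌋ = 246
G: ⌊(203+164)/2⌋ = 183
B: ⌊(142+52)/2⌋ = 97
= RGB(246, 183, 97)


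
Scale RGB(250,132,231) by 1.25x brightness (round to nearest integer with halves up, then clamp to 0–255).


Multiply each channel by 1.25, round half up, clamp to [0, 255]
R: 250×1.25 = 312.5 → round → 313 → clamp → 255
G: 132×1.25 = 165
B: 231×1.25 = 288.75 → round → 289 → clamp → 255
= RGB(255, 165, 255)


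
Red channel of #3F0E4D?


Color: #3F0E4D
R = 3F = 63
G = 0E = 14
B = 4D = 77
Red = 63


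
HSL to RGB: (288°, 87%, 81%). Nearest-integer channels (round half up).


H=288°, S=0.87, L=0.81
C = (1-|2L-1|)×S = (1-|0.62|)×0.87 = 0.3306
H' = H/60 = 288/60 ≈ 4.8000; X = C×(1-|H' mod 2 - 1|) = 0.26448
m = L - C/2 = 0.81 - 0.1653 = 0.6447
Sector ⌊H'⌋ = 4 → (R',G',B') = (0.26448, 0.0, 0.3306)
RGB = ((R'+m)×255, (G'+m)×255, (B'+m)×255) = (231.8409, 164.3985, 248.7015)
Round half up → RGB(232, 164, 249)


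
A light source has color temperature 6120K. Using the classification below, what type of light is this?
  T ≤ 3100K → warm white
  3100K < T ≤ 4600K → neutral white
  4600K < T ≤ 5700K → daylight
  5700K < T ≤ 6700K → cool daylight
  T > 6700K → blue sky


Temperature: 6120K
5700K < 6120K ≤ 6700K → cool daylight
Classification: cool daylight


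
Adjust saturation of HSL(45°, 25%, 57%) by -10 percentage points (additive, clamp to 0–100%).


Original S = 25%
Adjustment = -10 percentage points
New S = 25 + (-10) = 15
Clamp to [0, 100] → 15
= HSL(45°, 15%, 57%)


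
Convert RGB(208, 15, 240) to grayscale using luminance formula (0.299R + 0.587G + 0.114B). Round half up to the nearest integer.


Gray = 0.299×R + 0.587×G + 0.114×B
Gray = 0.299×208 + 0.587×15 + 0.114×240
Gray = 62.192 + 8.805 + 27.360
Gray = 98.357 → round half up → 98
Gray = 98


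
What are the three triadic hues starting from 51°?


Triadic: equally spaced at 120° intervals
H1 = 51°
H2 = (51 + 120) mod 360 = 171°
H3 = (51 + 240) mod 360 = 291°
Triadic = 51°, 171°, 291°


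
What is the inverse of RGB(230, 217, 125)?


Invert: (255-R, 255-G, 255-B)
R: 255-230 = 25
G: 255-217 = 38
B: 255-125 = 130
= RGB(25, 38, 130)


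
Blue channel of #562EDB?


Color: #562EDB
R = 56 = 86
G = 2E = 46
B = DB = 219
Blue = 219


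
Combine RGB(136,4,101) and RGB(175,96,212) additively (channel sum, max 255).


Additive: each channel = min(255, C₁+C₂)
R: 136+175 = 311 → 255
G: 4+96 = 100 → 100
B: 101+212 = 313 → 255
= RGB(255, 100, 255)


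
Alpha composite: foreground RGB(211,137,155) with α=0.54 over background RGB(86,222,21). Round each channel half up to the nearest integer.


C = α×F + (1-α)×B, with 1-α = 0.46
R: 0.54×211 + 0.46×86 = 113.94 + 39.56 = 153.50 → 154
G: 0.54×137 + 0.46×222 = 73.98 + 102.12 = 176.10 → 176
B: 0.54×155 + 0.46×21 = 83.70 + 9.66 = 93.36 → 93
= RGB(154, 176, 93)


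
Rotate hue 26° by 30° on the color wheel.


New hue = (H + rotation) mod 360
New hue = (26 + 30) mod 360
= 56 mod 360
= 56°


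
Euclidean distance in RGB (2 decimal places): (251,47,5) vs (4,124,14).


d = √[(R₁-R₂)² + (G₁-G₂)² + (B₁-B₂)²]
d = √[(251-4)² + (47-124)² + (5-14)²]
d = √[61009 + 5929 + 81]
d = √67019
d ≈ 258.88


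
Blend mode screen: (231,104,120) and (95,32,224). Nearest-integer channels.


Screen: C = 255 - (255-A)×(255-B)/255, rounded to nearest integer
R: 255 - (255-231)×(255-95)/255 = 255 - 3840/255 ≈ 255 - 15.059 = 239.941 → 240
G: 255 - (255-104)×(255-32)/255 = 255 - 33673/255 ≈ 255 - 132.051 = 122.949 → 123
B: 255 - (255-120)×(255-224)/255 = 255 - 4185/255 ≈ 255 - 16.412 = 238.588 → 239
= RGB(240, 123, 239)


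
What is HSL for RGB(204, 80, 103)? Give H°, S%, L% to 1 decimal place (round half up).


Normalize: R'=204/255≈0.8000, G'=80/255≈0.3137, B'=103/255≈0.4039
Max=204/255, Min=80/255, Δ=Max-Min=124/255
L = (Max+Min)/2 = (204+80)/510 = 284/510 = 0.55686… → L = 55.7%
L > 0.5 → S = Δ/(2-Max-Min) = 124/(510-204-80) = 124/226 = 0.54867… → S = 54.9%
(the 1/255 factors cancel in S and H, so raw channel differences can be used)
Max is R' → H = 60 × (((G-B)/Δ) mod 6) = 60 × (((80-103)/124) mod 6)
  (-23)/124 = -0.1854…; negative, so add 6 → 5.8145…
  H = 60 × 5.8145… = 348.870…° → H = 348.9°
= HSL(348.9°, 54.9%, 55.7%)


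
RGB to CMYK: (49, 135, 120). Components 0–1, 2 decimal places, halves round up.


R'=49/255≈0.1922, G'=135/255≈0.5294, B'=120/255≈0.4706
K = 1 - max(R',G',B') = 1 - 135/255 = 120/255 = 0.47058… → 0.47
(1-R'-K)/(1-K) simplifies to (max-R)/max with max = 135:
C = (135-49)/135 = 86/135 = 0.63703… → 0.64
M = (135-135)/135 = 0/135 = 0 → 0.00
Y = (135-120)/135 = 15/135 = 0.11111… → 0.11
= CMYK(0.64, 0.00, 0.11, 0.47)


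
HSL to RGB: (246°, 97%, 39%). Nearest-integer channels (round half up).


H=246°, S=0.97, L=0.39
C = (1-|2L-1|)×S = (1-|-0.22|)×0.97 = 0.7566
H' = H/60 = 246/60 ≈ 4.1000; X = C×(1-|H' mod 2 - 1|) = 0.07566
m = L - C/2 = 0.39 - 0.3783 = 0.0117
Sector ⌊H'⌋ = 4 → (R',G',B') = (0.07566, 0.0, 0.7566)
RGB = ((R'+m)×255, (G'+m)×255, (B'+m)×255) = (22.2768, 2.9835, 195.9165)
Round half up → RGB(22, 3, 196)


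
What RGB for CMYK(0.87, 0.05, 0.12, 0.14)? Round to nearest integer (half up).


R = 255 × (1-C) × (1-K) = 255 × 0.13 × 0.86 = 28.509 → 29
G = 255 × (1-M) × (1-K) = 255 × 0.95 × 0.86 = 208.335 → 208
B = 255 × (1-Y) × (1-K) = 255 × 0.88 × 0.86 = 192.984 → 193
= RGB(29, 208, 193)


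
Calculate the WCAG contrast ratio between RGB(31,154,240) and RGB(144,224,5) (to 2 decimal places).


Linearize each sRGB channel c=v/255: c/12.92 if c ≤ 0.04045 else ((c+0.055)/1.055)^2.4
L = 0.2126×R_lin + 0.7152×G_lin + 0.0722×B_lin
Color 1 (31,154,240):
  R=31: 31/255≈0.1216 > 0.04045 → ((0.1216+0.055)/1.055)^2.4 ≈ 0.01370
  G=154: 154/255≈0.6039 > 0.04045 → ((0.6039+0.055)/1.055)^2.4 ≈ 0.32314
  B=240: 240/255≈0.9412 > 0.04045 → ((0.9412+0.055)/1.055)^2.4 ≈ 0.87137
  L1 = 0.2126×0.01370 + 0.7152×0.32314 + 0.0722×0.87137 ≈ 0.29694
Color 2 (144,224,5):
  R=144: 144/255≈0.5647 > 0.04045 → ((0.5647+0.055)/1.055)^2.4 ≈ 0.27889
  G=224: 224/255≈0.8784 > 0.04045 → ((0.8784+0.055)/1.055)^2.4 ≈ 0.74540
  B=5: 5/255≈0.0196 ≤ 0.04045 → 0.0196/12.92 ≈ 0.00152
  L2 = 0.2126×0.27889 + 0.7152×0.74540 + 0.0722×0.00152 ≈ 0.59252
Lighter = 0.59252, Darker = 0.29694
Ratio = (L_lighter + 0.05) / (L_darker + 0.05)
Ratio = (0.59252 + 0.05) / (0.29694 + 0.05) = 0.64252 / 0.34694 ≈ 1.8520
Ratio ≈ 1.85:1


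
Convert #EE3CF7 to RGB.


EE → 238 (R)
3C → 60 (G)
F7 → 247 (B)
= RGB(238, 60, 247)


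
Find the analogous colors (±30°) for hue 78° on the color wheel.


Base hue: 78°
Left analog: (78 - 30) mod 360 = 48°
Right analog: (78 + 30) mod 360 = 108°
Analogous hues = 48° and 108°


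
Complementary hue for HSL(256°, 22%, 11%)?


Complement = opposite side of color wheel = hue + 180°
H' = (256 + 180) mod 360 = 76°
S and L unchanged.
= HSL(76°, 22%, 11%)


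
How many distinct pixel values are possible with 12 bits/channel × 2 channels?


Total bits = 12 bits/channel × 2 channels = 24 bits
Distinct pixel values = 2^24
= 16,777,216 pixel values


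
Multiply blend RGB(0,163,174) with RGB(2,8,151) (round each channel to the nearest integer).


Multiply: C = A×B/255, rounded to nearest integer
R: 0×2/255 = 0/255 ≈ 0.000 → 0
G: 163×8/255 = 1304/255 ≈ 5.114 → 5
B: 174×151/255 = 26274/255 ≈ 103.035 → 103
= RGB(0, 5, 103)


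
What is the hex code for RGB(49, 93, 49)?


R = 49 → 31 (hex)
G = 93 → 5D (hex)
B = 49 → 31 (hex)
Hex = #315D31


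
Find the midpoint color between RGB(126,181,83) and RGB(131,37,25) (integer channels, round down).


Midpoint: each channel = ⌊(C₁+C₂)/2⌋
R: ⌊(126+131)/2⌋ = 128
G: ⌊(181+37)/2⌋ = 109
B: ⌊(83+25)/2⌋ = 54
= RGB(128, 109, 54)


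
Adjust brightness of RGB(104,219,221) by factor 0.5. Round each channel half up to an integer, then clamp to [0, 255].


Multiply each channel by 0.5, round half up, clamp to [0, 255]
R: 104×0.5 = 52
G: 219×0.5 = 109.5 → round → 110
B: 221×0.5 = 110.5 → round → 111
= RGB(52, 110, 111)


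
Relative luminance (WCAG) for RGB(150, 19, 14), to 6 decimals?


Linearize each channel (sRGB transfer function): c = v/255; c_lin = c/12.92 if c ≤ 0.04045, else ((c+0.055)/1.055)^2.4
  R: 150/255 ≈ 0.588235 > 0.04045 → ((0.588235+0.055)/1.055)^2.4 ≈ 0.304987
  G: 19/255 ≈ 0.074510 > 0.04045 → ((0.074510+0.055)/1.055)^2.4 ≈ 0.006512
  B: 14/255 ≈ 0.054902 > 0.04045 → ((0.054902+0.055)/1.055)^2.4 ≈ 0.004391
R_lin = 0.304987, G_lin = 0.006512, B_lin = 0.004391
L = 0.2126×R + 0.7152×G + 0.0722×B
L = 0.2126×0.304987 + 0.7152×0.006512 + 0.0722×0.004391
L ≈ 0.069815


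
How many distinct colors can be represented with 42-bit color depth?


Colors = 2^bits = 2^42
= 4,398,046,511,104 colors


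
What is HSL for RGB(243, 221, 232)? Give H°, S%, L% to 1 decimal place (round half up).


Normalize: R'=243/255≈0.9529, G'=221/255≈0.8667, B'=232/255≈0.9098
Max=243/255, Min=221/255, Δ=Max-Min=22/255
L = (Max+Min)/2 = (243+221)/510 = 464/510 = 0.90980… → L = 91.0%
L > 0.5 → S = Δ/(2-Max-Min) = 22/(510-243-221) = 22/46 = 0.47826… → S = 47.8%
(the 1/255 factors cancel in S and H, so raw channel differences can be used)
Max is R' → H = 60 × (((G-B)/Δ) mod 6) = 60 × (((221-232)/22) mod 6)
  (-11)/22 = -0.5; negative, so add 6 → 5.5
  H = 60 × 5.5 = 330° → H = 330.0°
= HSL(330.0°, 47.8%, 91.0%)


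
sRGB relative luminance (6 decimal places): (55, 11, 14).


Linearize each channel (sRGB transfer function): c = v/255; c_lin = c/12.92 if c ≤ 0.04045, else ((c+0.055)/1.055)^2.4
  R: 55/255 ≈ 0.215686 > 0.04045 → ((0.215686+0.055)/1.055)^2.4 ≈ 0.038204
  G: 11/255 ≈ 0.043137 > 0.04045 → ((0.043137+0.055)/1.055)^2.4 ≈ 0.003347
  B: 14/255 ≈ 0.054902 > 0.04045 → ((0.054902+0.055)/1.055)^2.4 ≈ 0.004391
R_lin = 0.038204, G_lin = 0.003347, B_lin = 0.004391
L = 0.2126×R + 0.7152×G + 0.0722×B
L = 0.2126×0.038204 + 0.7152×0.003347 + 0.0722×0.004391
L ≈ 0.010833


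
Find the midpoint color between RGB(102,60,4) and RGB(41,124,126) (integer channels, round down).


Midpoint: each channel = ⌊(C₁+C₂)/2⌋
R: ⌊(102+41)/2⌋ = 71
G: ⌊(60+124)/2⌋ = 92
B: ⌊(4+126)/2⌋ = 65
= RGB(71, 92, 65)


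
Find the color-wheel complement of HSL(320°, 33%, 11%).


Complement = opposite side of color wheel = hue + 180°
H' = (320 + 180) mod 360 = 140°
S and L unchanged.
= HSL(140°, 33%, 11%)


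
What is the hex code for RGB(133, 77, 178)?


R = 133 → 85 (hex)
G = 77 → 4D (hex)
B = 178 → B2 (hex)
Hex = #854DB2


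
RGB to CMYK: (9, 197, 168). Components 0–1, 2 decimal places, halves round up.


R'=9/255≈0.0353, G'=197/255≈0.7725, B'=168/255≈0.6588
K = 1 - max(R',G',B') = 1 - 197/255 = 58/255 = 0.22745… → 0.23
(1-R'-K)/(1-K) simplifies to (max-R)/max with max = 197:
C = (197-9)/197 = 188/197 = 0.95431… → 0.95
M = (197-197)/197 = 0/197 = 0 → 0.00
Y = (197-168)/197 = 29/197 = 0.14720… → 0.15
= CMYK(0.95, 0.00, 0.15, 0.23)


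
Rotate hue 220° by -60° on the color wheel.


New hue = (H + rotation) mod 360
New hue = (220 -60) mod 360
= 160 mod 360
= 160°


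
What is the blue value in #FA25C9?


Color: #FA25C9
R = FA = 250
G = 25 = 37
B = C9 = 201
Blue = 201


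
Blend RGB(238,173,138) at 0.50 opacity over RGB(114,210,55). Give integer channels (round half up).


C = α×F + (1-α)×B, with 1-α = 0.50
R: 0.50×238 + 0.50×114 = 119.00 + 57.00 = 176.00 → 176
G: 0.50×173 + 0.50×210 = 86.50 + 105.00 = 191.50 → 192
B: 0.50×138 + 0.50×55 = 69.00 + 27.50 = 96.50 → 97
= RGB(176, 192, 97)


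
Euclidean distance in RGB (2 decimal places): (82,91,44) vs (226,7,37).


d = √[(R₁-R₂)² + (G₁-G₂)² + (B₁-B₂)²]
d = √[(82-226)² + (91-7)² + (44-37)²]
d = √[20736 + 7056 + 49]
d = √27841
d ≈ 166.86


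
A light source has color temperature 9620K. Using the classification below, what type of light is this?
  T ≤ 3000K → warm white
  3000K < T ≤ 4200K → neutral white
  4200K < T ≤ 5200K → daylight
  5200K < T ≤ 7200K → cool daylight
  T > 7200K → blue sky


Temperature: 9620K
9620K > 7200K → blue sky
Classification: blue sky


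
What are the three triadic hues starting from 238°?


Triadic: equally spaced at 120° intervals
H1 = 238°
H2 = (238 + 120) mod 360 = 358°
H3 = (238 + 240) mod 360 = 118°
Triadic = 238°, 358°, 118°


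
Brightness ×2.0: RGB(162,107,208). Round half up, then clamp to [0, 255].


Multiply each channel by 2.0, round half up, clamp to [0, 255]
R: 162×2.0 = 324 → clamp → 255
G: 107×2.0 = 214
B: 208×2.0 = 416 → clamp → 255
= RGB(255, 214, 255)


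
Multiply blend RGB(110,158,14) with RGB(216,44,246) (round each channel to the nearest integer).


Multiply: C = A×B/255, rounded to nearest integer
R: 110×216/255 = 23760/255 ≈ 93.176 → 93
G: 158×44/255 = 6952/255 ≈ 27.263 → 27
B: 14×246/255 = 3444/255 ≈ 13.506 → 14
= RGB(93, 27, 14)


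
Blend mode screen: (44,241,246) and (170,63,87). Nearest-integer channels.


Screen: C = 255 - (255-A)×(255-B)/255, rounded to nearest integer
R: 255 - (255-44)×(255-170)/255 = 255 - 17935/255 ≈ 255 - 70.333 = 184.667 → 185
G: 255 - (255-241)×(255-63)/255 = 255 - 2688/255 ≈ 255 - 10.541 = 244.459 → 244
B: 255 - (255-246)×(255-87)/255 = 255 - 1512/255 ≈ 255 - 5.929 = 249.071 → 249
= RGB(185, 244, 249)


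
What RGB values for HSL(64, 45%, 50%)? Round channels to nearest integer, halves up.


H=64°, S=0.45, L=0.50
C = (1-|2L-1|)×S = (1-|0.00|)×0.45 = 0.45
H' = H/60 = 64/60 ≈ 1.0667; X = C×(1-|H' mod 2 - 1|) = 0.42
m = L - C/2 = 0.50 - 0.225 = 0.275
Sector ⌊H'⌋ = 1 → (R',G',B') = (0.42, 0.45, 0.0)
RGB = ((R'+m)×255, (G'+m)×255, (B'+m)×255) = (177.225, 184.875, 70.125)
Round half up → RGB(177, 185, 70)


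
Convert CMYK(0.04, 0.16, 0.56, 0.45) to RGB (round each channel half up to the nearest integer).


R = 255 × (1-C) × (1-K) = 255 × 0.96 × 0.55 = 134.64 → 135
G = 255 × (1-M) × (1-K) = 255 × 0.84 × 0.55 = 117.81 → 118
B = 255 × (1-Y) × (1-K) = 255 × 0.44 × 0.55 = 61.71 → 62
= RGB(135, 118, 62)


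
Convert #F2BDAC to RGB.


F2 → 242 (R)
BD → 189 (G)
AC → 172 (B)
= RGB(242, 189, 172)


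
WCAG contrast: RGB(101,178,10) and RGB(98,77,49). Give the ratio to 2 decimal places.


Linearize each sRGB channel c=v/255: c/12.92 if c ≤ 0.04045 else ((c+0.055)/1.055)^2.4
L = 0.2126×R_lin + 0.7152×G_lin + 0.0722×B_lin
Color 1 (101,178,10):
  R=101: 101/255≈0.3961 > 0.04045 → ((0.3961+0.055)/1.055)^2.4 ≈ 0.13014
  G=178: 178/255≈0.6980 > 0.04045 → ((0.6980+0.055)/1.055)^2.4 ≈ 0.44520
  B=10: 10/255≈0.0392 ≤ 0.04045 → 0.0392/12.92 ≈ 0.00304
  L1 = 0.2126×0.13014 + 0.7152×0.44520 + 0.0722×0.00304 ≈ 0.34629
Color 2 (98,77,49):
  R=98: 98/255≈0.3843 > 0.04045 → ((0.3843+0.055)/1.055)^2.4 ≈ 0.12214
  G=77: 77/255≈0.3020 > 0.04045 → ((0.3020+0.055)/1.055)^2.4 ≈ 0.07421
  B=49: 49/255≈0.1922 > 0.04045 → ((0.1922+0.055)/1.055)^2.4 ≈ 0.03071
  L2 = 0.2126×0.12214 + 0.7152×0.07421 + 0.0722×0.03071 ≈ 0.08126
Lighter = 0.34629, Darker = 0.08126
Ratio = (L_lighter + 0.05) / (L_darker + 0.05)
Ratio = (0.34629 + 0.05) / (0.08126 + 0.05) = 0.39629 / 0.13126 ≈ 3.0191
Ratio ≈ 3.02:1


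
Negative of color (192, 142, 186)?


Invert: (255-R, 255-G, 255-B)
R: 255-192 = 63
G: 255-142 = 113
B: 255-186 = 69
= RGB(63, 113, 69)


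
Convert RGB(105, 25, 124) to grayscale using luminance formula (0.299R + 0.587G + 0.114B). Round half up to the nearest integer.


Gray = 0.299×R + 0.587×G + 0.114×B
Gray = 0.299×105 + 0.587×25 + 0.114×124
Gray = 31.395 + 14.675 + 14.136
Gray = 60.206 → round half up → 60
Gray = 60


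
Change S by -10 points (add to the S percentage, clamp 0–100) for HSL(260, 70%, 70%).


Original S = 70%
Adjustment = -10 percentage points
New S = 70 + (-10) = 60
Clamp to [0, 100] → 60
= HSL(260°, 60%, 70%)


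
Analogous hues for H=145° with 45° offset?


Base hue: 145°
Left analog: (145 - 45) mod 360 = 100°
Right analog: (145 + 45) mod 360 = 190°
Analogous hues = 100° and 190°


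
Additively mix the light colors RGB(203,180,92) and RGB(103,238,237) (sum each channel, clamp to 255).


Additive: each channel = min(255, C₁+C₂)
R: 203+103 = 306 → 255
G: 180+238 = 418 → 255
B: 92+237 = 329 → 255
= RGB(255, 255, 255)


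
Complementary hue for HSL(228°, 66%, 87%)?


Complement = opposite side of color wheel = hue + 180°
H' = (228 + 180) mod 360 = 48°
S and L unchanged.
= HSL(48°, 66%, 87%)


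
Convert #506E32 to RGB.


50 → 80 (R)
6E → 110 (G)
32 → 50 (B)
= RGB(80, 110, 50)


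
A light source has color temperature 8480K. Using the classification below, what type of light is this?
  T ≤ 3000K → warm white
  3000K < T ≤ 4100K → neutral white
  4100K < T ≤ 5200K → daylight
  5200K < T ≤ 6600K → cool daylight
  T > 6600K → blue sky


Temperature: 8480K
8480K > 6600K → blue sky
Classification: blue sky


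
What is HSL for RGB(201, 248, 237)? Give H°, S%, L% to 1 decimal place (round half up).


Normalize: R'=201/255≈0.7882, G'=248/255≈0.9725, B'=237/255≈0.9294
Max=248/255, Min=201/255, Δ=Max-Min=47/255
L = (Max+Min)/2 = (248+201)/510 = 449/510 = 0.88039… → L = 88.0%
L > 0.5 → S = Δ/(2-Max-Min) = 47/(510-248-201) = 47/61 = 0.77049… → S = 77.0%
(the 1/255 factors cancel in S and H, so raw channel differences can be used)
Max is G' → H = 60 × ((B-R)/Δ + 2) = 60 × ((237-201)/47 + 2)
  36/47 + 2 = 0.7659… + 2 = 2.7659…
  H = 60 × 2.7659… = 165.957…° → H = 166.0°
= HSL(166.0°, 77.0%, 88.0%)


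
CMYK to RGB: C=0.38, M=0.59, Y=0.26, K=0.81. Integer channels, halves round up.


R = 255 × (1-C) × (1-K) = 255 × 0.62 × 0.19 = 30.039 → 30
G = 255 × (1-M) × (1-K) = 255 × 0.41 × 0.19 = 19.8645 → 20
B = 255 × (1-Y) × (1-K) = 255 × 0.74 × 0.19 = 35.853 → 36
= RGB(30, 20, 36)


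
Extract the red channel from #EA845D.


Color: #EA845D
R = EA = 234
G = 84 = 132
B = 5D = 93
Red = 234


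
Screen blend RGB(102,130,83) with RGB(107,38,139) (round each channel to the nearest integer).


Screen: C = 255 - (255-A)×(255-B)/255, rounded to nearest integer
R: 255 - (255-102)×(255-107)/255 = 255 - 22644/255 ≈ 255 - 88.800 = 166.200 → 166
G: 255 - (255-130)×(255-38)/255 = 255 - 27125/255 ≈ 255 - 106.373 = 148.627 → 149
B: 255 - (255-83)×(255-139)/255 = 255 - 19952/255 ≈ 255 - 78.243 = 176.757 → 177
= RGB(166, 149, 177)


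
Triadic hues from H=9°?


Triadic: equally spaced at 120° intervals
H1 = 9°
H2 = (9 + 120) mod 360 = 129°
H3 = (9 + 240) mod 360 = 249°
Triadic = 9°, 129°, 249°


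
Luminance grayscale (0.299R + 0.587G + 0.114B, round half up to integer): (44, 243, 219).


Gray = 0.299×R + 0.587×G + 0.114×B
Gray = 0.299×44 + 0.587×243 + 0.114×219
Gray = 13.156 + 142.641 + 24.966
Gray = 180.763 → round half up → 181
Gray = 181


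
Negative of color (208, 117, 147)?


Invert: (255-R, 255-G, 255-B)
R: 255-208 = 47
G: 255-117 = 138
B: 255-147 = 108
= RGB(47, 138, 108)


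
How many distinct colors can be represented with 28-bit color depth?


Colors = 2^bits = 2^28
= 268,435,456 colors


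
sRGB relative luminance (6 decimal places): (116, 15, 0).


Linearize each channel (sRGB transfer function): c = v/255; c_lin = c/12.92 if c ≤ 0.04045, else ((c+0.055)/1.055)^2.4
  R: 116/255 ≈ 0.454902 > 0.04045 → ((0.454902+0.055)/1.055)^2.4 ≈ 0.174647
  G: 15/255 ≈ 0.058824 > 0.04045 → ((0.058824+0.055)/1.055)^2.4 ≈ 0.004777
  B: 0/255 ≈ 0.000000 ≤ 0.04045 → 0.000000/12.92 ≈ 0.000000
R_lin = 0.174647, G_lin = 0.004777, B_lin = 0.000000
L = 0.2126×R + 0.7152×G + 0.0722×B
L = 0.2126×0.174647 + 0.7152×0.004777 + 0.0722×0.000000
L ≈ 0.040547


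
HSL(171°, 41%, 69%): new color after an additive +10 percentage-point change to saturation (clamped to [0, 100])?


Original S = 41%
Adjustment = +10 percentage points
New S = 41 + (10) = 51
Clamp to [0, 100] → 51
= HSL(171°, 51%, 69%)


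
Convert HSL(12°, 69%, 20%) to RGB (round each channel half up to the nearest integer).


H=12°, S=0.69, L=0.20
C = (1-|2L-1|)×S = (1-|-0.60|)×0.69 = 0.276
H' = H/60 = 12/60 ≈ 0.2000; X = C×(1-|H' mod 2 - 1|) = 0.0552
m = L - C/2 = 0.20 - 0.138 = 0.062
Sector ⌊H'⌋ = 0 → (R',G',B') = (0.276, 0.0552, 0.0)
RGB = ((R'+m)×255, (G'+m)×255, (B'+m)×255) = (86.19, 29.886, 15.81)
Round half up → RGB(86, 30, 16)


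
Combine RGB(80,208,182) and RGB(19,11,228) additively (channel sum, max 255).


Additive: each channel = min(255, C₁+C₂)
R: 80+19 = 99 → 99
G: 208+11 = 219 → 219
B: 182+228 = 410 → 255
= RGB(99, 219, 255)


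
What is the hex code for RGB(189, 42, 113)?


R = 189 → BD (hex)
G = 42 → 2A (hex)
B = 113 → 71 (hex)
Hex = #BD2A71


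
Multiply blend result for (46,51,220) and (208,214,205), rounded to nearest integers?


Multiply: C = A×B/255, rounded to nearest integer
R: 46×208/255 = 9568/255 ≈ 37.522 → 38
G: 51×214/255 = 10914/255 ≈ 42.800 → 43
B: 220×205/255 = 45100/255 ≈ 176.863 → 177
= RGB(38, 43, 177)


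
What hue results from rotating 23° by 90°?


New hue = (H + rotation) mod 360
New hue = (23 + 90) mod 360
= 113 mod 360
= 113°


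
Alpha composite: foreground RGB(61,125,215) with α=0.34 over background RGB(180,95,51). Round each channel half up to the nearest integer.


C = α×F + (1-α)×B, with 1-α = 0.66
R: 0.34×61 + 0.66×180 = 20.74 + 118.80 = 139.54 → 140
G: 0.34×125 + 0.66×95 = 42.50 + 62.70 = 105.20 → 105
B: 0.34×215 + 0.66×51 = 73.10 + 33.66 = 106.76 → 107
= RGB(140, 105, 107)
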